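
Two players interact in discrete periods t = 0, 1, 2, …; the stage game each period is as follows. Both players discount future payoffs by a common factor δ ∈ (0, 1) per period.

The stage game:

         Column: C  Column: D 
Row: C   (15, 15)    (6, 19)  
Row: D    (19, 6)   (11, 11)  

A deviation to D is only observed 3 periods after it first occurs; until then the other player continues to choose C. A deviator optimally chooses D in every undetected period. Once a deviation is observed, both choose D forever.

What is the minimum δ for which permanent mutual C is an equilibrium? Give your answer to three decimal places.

0.794

The best deviation is to choose D for all 3 undetected periods, earning 19 each, then 11 forever once detected.
Deviation value: 19(1−δ^3)/(1−δ) + 11δ^3/(1−δ); cooperation value: 15/(1−δ).
IC: 15 ≥ 19(1−δ^3) + 11δ^3 = 19 − 8δ^3.
So δ^3 ≥ 4/8 = 1/2, giving δ ≥ (1/2)^(1/3) ≈ 0.794.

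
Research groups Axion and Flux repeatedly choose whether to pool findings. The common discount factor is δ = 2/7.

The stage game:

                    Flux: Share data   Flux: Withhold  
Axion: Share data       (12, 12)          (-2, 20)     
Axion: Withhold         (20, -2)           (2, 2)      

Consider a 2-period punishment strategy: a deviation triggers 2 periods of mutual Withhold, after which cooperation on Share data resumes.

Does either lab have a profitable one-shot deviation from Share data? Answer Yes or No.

Comparing payoff streams over the 3 periods until play realigns: cooperate → 12(1+δ+…+δ^2); deviate → 20 + 2(δ+…+δ^2).
Cooperation is sustained iff (12−2)(δ+…+δ^2) ≥ 20−12.
δ+…+δ^2 = 2/7·(1−(2/7)^2)/(1−2/7) = 0.3673, and (20−12)/(12−2) = 0.8000.
0.3673 < 0.8000, so cooperation is not sustainable.

Yes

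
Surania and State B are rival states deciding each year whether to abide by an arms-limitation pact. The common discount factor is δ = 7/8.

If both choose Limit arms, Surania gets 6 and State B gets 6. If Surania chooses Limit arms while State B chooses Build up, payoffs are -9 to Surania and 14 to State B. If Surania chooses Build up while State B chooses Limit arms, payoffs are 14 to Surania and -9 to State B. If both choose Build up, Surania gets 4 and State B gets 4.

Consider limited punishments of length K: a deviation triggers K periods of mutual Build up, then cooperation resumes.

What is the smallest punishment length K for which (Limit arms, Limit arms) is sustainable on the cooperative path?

7

No profitable deviation requires (6−4)(δ+…+δ^K) ≥ 14−6, i.e. δ+…+δ^K ≥ 4 ≈ 4.0000.
With δ = 7/8, the partial sums are K=1: 0.8750, K=2: 1.6406, …, K=5: 3.4096, K=6: 3.8584, K=7: 4.2511.
K = 7 is the first length at which the sum reaches 4.0000.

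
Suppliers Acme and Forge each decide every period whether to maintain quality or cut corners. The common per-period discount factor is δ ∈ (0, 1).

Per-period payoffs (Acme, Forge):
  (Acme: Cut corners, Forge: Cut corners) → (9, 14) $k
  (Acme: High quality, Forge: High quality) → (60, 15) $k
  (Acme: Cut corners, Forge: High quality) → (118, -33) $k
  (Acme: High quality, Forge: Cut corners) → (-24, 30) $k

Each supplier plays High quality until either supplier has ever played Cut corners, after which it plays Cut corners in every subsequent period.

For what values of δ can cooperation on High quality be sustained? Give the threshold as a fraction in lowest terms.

15/16

For Acme: deviation gain 118−60 = 58, per-period punishment loss 60−9 = 51. IC gives δ ≥ 58/109.
For Forge: gain 15, loss 1 per period, so δ ≥ 15/16.
The tighter constraint is Forge's, so cooperation needs δ ≥ 15/16.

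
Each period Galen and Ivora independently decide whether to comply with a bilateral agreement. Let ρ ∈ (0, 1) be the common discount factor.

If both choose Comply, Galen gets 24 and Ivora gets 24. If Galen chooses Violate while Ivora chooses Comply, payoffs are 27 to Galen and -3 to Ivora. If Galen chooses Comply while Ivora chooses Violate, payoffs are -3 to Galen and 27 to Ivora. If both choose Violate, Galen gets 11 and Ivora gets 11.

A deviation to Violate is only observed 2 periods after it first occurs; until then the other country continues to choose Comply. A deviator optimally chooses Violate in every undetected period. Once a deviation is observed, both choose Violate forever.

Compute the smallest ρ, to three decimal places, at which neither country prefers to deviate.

0.433

Deviating for the 2 undetected periods gains 27−24 = 3 per period over cooperation, then loses 24−11 = 13 per period forever once punishment starts.
Gain: 3(1 + ρ + … + ρ^1); loss: 13·ρ^2/(1−ρ).
No profitable deviation ⇔ 3(1−ρ^2) ≤ 13·ρ^2, i.e. ρ^2 ≥ 3/(3+13) = 3/16.
Hence ρ ≥ (3/16)^(1/2) ≈ 0.433.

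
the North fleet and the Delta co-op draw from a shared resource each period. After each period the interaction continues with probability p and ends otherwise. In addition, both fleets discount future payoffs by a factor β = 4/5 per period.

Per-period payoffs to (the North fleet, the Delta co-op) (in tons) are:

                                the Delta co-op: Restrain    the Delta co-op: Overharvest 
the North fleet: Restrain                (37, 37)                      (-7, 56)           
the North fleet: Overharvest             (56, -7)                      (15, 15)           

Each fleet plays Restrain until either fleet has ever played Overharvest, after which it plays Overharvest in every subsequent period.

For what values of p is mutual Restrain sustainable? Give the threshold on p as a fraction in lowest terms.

Expected continuation weight on next period's payoff is β·p = 4/5·p, which plays the role of the discount factor.
Cooperation requires 4/5·p ≥ (56−37)/(56−15) = 19/41, hence p ≥ 95/164.

95/164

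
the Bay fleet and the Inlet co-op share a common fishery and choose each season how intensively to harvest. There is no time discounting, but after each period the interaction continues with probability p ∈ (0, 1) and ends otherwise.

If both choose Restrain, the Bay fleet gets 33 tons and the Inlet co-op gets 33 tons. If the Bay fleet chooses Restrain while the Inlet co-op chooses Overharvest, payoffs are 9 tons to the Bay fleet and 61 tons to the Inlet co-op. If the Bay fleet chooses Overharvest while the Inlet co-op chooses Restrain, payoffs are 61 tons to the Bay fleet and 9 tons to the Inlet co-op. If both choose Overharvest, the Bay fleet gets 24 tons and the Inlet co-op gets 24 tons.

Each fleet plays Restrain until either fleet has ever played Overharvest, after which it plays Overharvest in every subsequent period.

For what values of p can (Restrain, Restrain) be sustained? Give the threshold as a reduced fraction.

Expected cooperation value is 33 + p·33 + p²·33 + … = 33/(1−p); deviation gives 61 + p·24/(1−p).
33 ≥ 61(1−p) + 24p ⇒ 37p ≥ 28 ⇒ p ≥ 28/37.

28/37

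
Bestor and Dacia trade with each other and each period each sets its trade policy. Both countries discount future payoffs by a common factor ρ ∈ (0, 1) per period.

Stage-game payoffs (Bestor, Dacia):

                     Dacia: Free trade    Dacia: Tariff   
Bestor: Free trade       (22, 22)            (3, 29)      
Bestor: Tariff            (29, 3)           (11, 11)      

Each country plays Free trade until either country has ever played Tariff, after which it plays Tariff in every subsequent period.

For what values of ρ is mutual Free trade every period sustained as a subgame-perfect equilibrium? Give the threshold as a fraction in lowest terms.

Cooperation forever yields 22 each period: 22/(1−ρ).
Deviating yields 29 once, then 11 forever: 29 + 11ρ/(1−ρ).
No profitable deviation requires 22/(1−ρ) ≥ 29 + 11ρ/(1−ρ).
Multiplying by (1−ρ): 22 ≥ 29(1−ρ) + 11ρ = 29 − 18ρ.
So 18ρ ≥ 7, i.e. ρ ≥ 7/18.

7/18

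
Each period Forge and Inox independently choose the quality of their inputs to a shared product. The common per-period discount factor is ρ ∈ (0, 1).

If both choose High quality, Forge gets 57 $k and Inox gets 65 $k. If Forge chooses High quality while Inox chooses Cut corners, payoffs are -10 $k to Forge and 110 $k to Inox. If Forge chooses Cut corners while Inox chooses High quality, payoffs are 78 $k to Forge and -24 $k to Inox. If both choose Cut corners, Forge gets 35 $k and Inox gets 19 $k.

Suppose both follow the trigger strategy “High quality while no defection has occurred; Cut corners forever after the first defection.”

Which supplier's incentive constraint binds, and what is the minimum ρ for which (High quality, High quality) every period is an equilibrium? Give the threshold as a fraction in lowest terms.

Inox; ρ ≥ 45/91

For Forge: deviation gain 78−57 = 21, per-period punishment loss 57−35 = 22. IC gives ρ ≥ 21/43.
For Inox: gain 45, loss 46 per period, so ρ ≥ 45/91.
The tighter constraint is Inox's, so cooperation needs ρ ≥ 45/91.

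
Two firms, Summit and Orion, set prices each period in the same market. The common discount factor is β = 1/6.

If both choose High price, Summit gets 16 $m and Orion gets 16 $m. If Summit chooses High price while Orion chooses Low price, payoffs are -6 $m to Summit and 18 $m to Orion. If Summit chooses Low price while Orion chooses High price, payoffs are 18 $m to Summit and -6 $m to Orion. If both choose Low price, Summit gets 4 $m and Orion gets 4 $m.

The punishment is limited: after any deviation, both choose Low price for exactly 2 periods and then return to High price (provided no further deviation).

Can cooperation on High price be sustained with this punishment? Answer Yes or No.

Yes

IC: β+…+β^2 ≥ (18−16)/(16−4) = 1/6.
At β = 1/6: partial sum = 0.1944 ≥ 0.1667. Cooperation sustainable.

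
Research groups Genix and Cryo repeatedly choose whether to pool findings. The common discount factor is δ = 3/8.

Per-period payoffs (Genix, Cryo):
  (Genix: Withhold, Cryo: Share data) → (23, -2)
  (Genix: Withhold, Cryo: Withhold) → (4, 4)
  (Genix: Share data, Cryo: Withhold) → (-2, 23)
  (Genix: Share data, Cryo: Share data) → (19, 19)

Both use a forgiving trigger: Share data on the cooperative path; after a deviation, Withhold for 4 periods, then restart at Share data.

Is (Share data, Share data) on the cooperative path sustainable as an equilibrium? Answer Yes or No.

Yes

A one-shot deviation gives 23 now, then 4 for 4 periods, then back to 19.
Gain from deviating: (23−19) today; loss: (19−4) in each of the next 4 periods.
No-deviation condition: (19−4)(δ+…+δ^4) ≥ 23−19, i.e. δ+…+δ^4 ≥ 4/15.
At δ = 3/8: δ+…+δ^4 = 0.5881 ≥ 0.2667.
So cooperation is sustainable.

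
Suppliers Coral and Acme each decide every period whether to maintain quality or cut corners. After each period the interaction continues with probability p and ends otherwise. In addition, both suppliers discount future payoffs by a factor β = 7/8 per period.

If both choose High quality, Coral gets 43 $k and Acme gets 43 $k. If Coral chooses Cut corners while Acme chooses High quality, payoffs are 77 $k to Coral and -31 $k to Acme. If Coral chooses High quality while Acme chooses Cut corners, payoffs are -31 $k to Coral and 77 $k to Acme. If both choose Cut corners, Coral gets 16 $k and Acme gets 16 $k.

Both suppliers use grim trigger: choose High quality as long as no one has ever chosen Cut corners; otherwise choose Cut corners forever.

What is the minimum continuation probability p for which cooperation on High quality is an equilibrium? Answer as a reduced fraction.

With continuation probability p and discount β, the effective per-period discount factor is βp.
Grim-trigger IC: βp ≥ (77−43)/(77−16) = 34/61.
So p ≥ (34/61)/(7/8) = 272/427.

272/427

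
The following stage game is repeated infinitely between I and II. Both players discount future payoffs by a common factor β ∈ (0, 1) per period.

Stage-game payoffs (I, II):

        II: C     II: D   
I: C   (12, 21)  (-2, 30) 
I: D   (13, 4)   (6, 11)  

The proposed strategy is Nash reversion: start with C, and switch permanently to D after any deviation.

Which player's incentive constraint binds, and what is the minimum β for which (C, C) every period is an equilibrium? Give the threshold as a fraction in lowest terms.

II; β ≥ 9/19

For I: deviation gain 13−12 = 1, per-period punishment loss 12−6 = 6. IC gives β ≥ 1/7.
For II: gain 9, loss 10 per period, so β ≥ 9/19.
The tighter constraint is II's, so cooperation needs β ≥ 9/19.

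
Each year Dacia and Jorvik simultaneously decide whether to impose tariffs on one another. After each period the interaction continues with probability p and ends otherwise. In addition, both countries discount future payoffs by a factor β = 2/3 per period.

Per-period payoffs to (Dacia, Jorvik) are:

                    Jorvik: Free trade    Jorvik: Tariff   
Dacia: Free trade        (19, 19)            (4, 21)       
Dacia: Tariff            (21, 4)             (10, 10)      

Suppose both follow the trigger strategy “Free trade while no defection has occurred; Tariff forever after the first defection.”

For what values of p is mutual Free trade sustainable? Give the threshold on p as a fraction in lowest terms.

3/11

Expected continuation weight on next period's payoff is β·p = 2/3·p, which plays the role of the discount factor.
Cooperation requires 2/3·p ≥ (21−19)/(21−10) = 2/11, hence p ≥ 3/11.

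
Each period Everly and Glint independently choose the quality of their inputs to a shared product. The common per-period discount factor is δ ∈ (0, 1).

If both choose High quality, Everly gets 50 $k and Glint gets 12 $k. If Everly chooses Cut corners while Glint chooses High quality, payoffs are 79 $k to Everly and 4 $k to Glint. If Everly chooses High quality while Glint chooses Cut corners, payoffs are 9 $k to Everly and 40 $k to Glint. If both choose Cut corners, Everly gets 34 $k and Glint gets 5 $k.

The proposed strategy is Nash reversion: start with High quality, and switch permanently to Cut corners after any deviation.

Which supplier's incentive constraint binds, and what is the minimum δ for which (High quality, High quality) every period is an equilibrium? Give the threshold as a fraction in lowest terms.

Everly: cooperation gives 50 each period; deviation gives 79 once then 34 forever.
  50/(1−δ) ≥ 79 + 34δ/(1−δ) ⇒ δ ≥ 29/45.
Glint: cooperation gives 12 each period; deviation gives 40 once then 5 forever.
  δ ≥ 28/35 = 4/5.
Both must hold, so the binding constraint is Glint's: δ ≥ 4/5.

Glint; δ ≥ 4/5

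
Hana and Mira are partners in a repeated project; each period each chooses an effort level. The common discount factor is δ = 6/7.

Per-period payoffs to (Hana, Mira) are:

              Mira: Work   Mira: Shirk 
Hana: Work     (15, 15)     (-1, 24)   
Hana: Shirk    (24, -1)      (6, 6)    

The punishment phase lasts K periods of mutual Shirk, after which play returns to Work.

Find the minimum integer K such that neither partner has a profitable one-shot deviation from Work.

No profitable deviation requires (15−6)(δ+…+δ^K) ≥ 24−15, i.e. δ+…+δ^K ≥ 1 ≈ 1.0000.
With δ = 6/7, the partial sums are K=1: 0.8571, K=2: 1.5918.
K = 2 is the first length at which the sum reaches 1.0000.

2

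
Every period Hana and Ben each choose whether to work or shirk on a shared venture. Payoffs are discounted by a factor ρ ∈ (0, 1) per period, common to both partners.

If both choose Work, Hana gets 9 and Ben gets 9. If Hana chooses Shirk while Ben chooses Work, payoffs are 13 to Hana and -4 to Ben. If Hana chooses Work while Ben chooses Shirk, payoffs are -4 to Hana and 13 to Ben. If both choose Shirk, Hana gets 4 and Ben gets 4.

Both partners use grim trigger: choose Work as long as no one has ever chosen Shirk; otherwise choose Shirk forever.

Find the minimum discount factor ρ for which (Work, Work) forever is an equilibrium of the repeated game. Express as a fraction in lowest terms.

4/9

Cooperation forever yields 9 each period: 9/(1−ρ).
Deviating yields 13 once, then 4 forever: 13 + 4ρ/(1−ρ).
No profitable deviation requires 9/(1−ρ) ≥ 13 + 4ρ/(1−ρ).
Multiplying by (1−ρ): 9 ≥ 13(1−ρ) + 4ρ = 13 − 9ρ.
So 9ρ ≥ 4, i.e. ρ ≥ 4/9.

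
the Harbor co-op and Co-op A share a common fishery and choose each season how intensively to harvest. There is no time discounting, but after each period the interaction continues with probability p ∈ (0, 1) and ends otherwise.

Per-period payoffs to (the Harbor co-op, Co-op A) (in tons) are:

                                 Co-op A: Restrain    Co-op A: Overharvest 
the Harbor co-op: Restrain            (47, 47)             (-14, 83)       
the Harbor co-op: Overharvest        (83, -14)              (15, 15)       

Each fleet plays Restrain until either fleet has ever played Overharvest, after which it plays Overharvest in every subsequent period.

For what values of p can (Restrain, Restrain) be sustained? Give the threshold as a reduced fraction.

With no time discounting, the continuation probability p plays the role of the discount factor.
Grim-trigger IC: 47/(1−p) ≥ 83 + 15p/(1−p) ⇒ p ≥ (83−47)/(83−15) = 9/17.

9/17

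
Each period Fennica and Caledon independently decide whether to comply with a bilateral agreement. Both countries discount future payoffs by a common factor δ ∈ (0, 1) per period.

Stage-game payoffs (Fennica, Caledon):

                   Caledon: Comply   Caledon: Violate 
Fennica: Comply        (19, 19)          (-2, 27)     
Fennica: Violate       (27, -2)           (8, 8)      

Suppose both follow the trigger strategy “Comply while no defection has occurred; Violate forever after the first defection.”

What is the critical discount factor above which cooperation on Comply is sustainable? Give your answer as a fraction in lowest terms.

19/(1−δ) ≥ 27 + 8δ/(1−δ)
19 ≥ 27 − 19δ
δ ≥ 8/19.

8/19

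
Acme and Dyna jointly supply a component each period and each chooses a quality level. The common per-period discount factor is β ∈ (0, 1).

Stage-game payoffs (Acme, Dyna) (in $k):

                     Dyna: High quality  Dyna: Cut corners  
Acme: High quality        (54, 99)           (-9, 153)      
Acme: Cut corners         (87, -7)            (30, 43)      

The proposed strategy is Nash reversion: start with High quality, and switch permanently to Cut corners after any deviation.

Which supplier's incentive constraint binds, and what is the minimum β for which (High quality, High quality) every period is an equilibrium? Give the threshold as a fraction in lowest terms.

Acme; β ≥ 11/19

Acme's threshold: (87−54)/(87−30) = 11/19.
Dyna's threshold: (153−99)/(153−43) = 27/55.
11/19 > 27/55, so Acme binds and β* = 11/19.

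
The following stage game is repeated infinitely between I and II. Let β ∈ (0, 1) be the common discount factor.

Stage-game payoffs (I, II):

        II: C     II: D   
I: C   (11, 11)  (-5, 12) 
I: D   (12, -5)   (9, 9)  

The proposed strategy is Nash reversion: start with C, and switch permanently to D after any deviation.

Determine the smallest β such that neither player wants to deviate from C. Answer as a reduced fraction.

1/3

One-period gain from deviating is 12 − 11 = 1. The loss is 11 − 9 = 2 in every subsequent period, with present value 2·β/(1−β).
Deviation is unprofitable when 2·β/(1−β) ≥ 1, i.e. β/(1−β) ≥ 1/2.
Equivalently β ≥ 1/(1+2) = 1/3.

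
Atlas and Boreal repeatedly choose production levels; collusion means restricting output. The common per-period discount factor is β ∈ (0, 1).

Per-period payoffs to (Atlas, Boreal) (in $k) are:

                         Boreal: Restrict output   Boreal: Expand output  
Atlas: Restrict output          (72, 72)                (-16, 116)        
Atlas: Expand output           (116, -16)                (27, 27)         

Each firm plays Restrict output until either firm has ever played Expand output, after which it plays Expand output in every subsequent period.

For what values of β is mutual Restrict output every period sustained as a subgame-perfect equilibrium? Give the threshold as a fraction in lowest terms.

44/89

Under grim trigger the critical discount factor is (T−C)/(T−P) with T = 116, C = 72, P = 27.
β* = (116−72)/(116−27) = 44/89.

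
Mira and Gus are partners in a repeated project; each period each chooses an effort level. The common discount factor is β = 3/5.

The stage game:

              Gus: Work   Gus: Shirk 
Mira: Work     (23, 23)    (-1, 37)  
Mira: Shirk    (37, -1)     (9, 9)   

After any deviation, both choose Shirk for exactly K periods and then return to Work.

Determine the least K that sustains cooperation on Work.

3

Need Σ_{k=1}^{K} β^k ≥ (37−23)/(23−9) = 1.0000 at β = 3/5.
At K = 2 the sum is 0.9600 < 1.0000; at K = 3 it is 1.1760 ≥ 1.0000.
So the minimum punishment length is K = 3.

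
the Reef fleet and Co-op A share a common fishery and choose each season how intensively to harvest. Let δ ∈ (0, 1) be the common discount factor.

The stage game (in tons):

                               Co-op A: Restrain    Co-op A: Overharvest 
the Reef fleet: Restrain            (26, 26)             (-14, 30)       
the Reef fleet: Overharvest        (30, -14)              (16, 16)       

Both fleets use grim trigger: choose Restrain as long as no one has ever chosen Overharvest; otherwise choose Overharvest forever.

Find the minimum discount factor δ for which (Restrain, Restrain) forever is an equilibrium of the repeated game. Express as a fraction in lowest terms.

2/7

Under grim trigger the critical discount factor is (T−C)/(T−P) with T = 30, C = 26, P = 16.
δ* = (30−26)/(30−16) = 4/14 = 2/7.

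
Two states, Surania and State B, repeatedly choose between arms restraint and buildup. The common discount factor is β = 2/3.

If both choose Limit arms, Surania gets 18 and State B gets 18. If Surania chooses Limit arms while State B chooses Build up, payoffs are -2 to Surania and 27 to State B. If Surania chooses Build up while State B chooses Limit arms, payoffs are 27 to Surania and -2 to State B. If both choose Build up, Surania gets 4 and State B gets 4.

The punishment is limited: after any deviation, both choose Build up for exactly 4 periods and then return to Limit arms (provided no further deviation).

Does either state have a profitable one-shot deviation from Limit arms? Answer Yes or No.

No

A one-shot deviation gives 27 now, then 4 for 4 periods, then back to 18.
Gain from deviating: (27−18) today; loss: (18−4) in each of the next 4 periods.
No-deviation condition: (18−4)(β+…+β^4) ≥ 27−18, i.e. β+…+β^4 ≥ 9/14.
At β = 2/3: β+…+β^4 = 1.6049 ≥ 0.6429.
So cooperation is sustainable.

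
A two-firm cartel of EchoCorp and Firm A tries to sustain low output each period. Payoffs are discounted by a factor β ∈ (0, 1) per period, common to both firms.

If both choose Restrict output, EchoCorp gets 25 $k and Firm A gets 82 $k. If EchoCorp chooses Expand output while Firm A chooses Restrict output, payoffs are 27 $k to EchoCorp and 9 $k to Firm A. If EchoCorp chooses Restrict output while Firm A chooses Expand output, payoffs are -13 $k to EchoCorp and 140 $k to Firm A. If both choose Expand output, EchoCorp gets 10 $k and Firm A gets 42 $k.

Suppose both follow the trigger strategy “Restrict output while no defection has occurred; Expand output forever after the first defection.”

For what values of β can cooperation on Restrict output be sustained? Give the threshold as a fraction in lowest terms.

29/49

EchoCorp: cooperation gives 25 each period; deviation gives 27 once then 10 forever.
  25/(1−β) ≥ 27 + 10β/(1−β) ⇒ β ≥ 2/17.
Firm A: cooperation gives 82 each period; deviation gives 140 once then 42 forever.
  β ≥ 58/98 = 29/49.
Both must hold, so the binding constraint is Firm A's: β ≥ 29/49.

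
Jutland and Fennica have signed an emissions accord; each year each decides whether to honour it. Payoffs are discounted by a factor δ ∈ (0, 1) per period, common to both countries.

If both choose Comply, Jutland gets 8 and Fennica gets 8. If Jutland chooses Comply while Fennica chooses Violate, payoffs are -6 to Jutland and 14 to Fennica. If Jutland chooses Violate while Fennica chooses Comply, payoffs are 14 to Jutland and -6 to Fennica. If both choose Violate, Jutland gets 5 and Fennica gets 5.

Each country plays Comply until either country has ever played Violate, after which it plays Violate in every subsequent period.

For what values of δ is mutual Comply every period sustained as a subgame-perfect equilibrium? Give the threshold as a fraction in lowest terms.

8/(1−δ) ≥ 14 + 5δ/(1−δ)
8 ≥ 14 − 9δ
δ ≥ 6/9 = 2/3.

2/3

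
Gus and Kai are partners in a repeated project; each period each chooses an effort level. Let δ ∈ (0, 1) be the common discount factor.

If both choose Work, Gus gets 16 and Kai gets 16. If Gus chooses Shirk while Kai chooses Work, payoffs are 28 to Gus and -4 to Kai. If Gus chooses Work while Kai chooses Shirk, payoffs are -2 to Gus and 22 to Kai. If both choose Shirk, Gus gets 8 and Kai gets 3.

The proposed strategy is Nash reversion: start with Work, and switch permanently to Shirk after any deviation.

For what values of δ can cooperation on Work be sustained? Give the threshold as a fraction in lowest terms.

Gus's threshold: (28−16)/(28−8) = 3/5.
Kai's threshold: (22−16)/(22−3) = 6/19.
3/5 > 6/19, so Gus binds and δ* = 3/5.

3/5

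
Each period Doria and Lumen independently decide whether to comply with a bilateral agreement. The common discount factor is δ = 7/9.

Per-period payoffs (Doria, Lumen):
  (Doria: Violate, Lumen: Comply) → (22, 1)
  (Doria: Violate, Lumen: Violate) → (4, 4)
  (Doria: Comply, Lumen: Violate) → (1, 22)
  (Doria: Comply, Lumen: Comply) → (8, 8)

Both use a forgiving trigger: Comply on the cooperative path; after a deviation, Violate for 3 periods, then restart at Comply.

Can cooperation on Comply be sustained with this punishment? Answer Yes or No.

A one-shot deviation gives 22 now, then 4 for 3 periods, then back to 8.
Gain from deviating: (22−8) today; loss: (8−4) in each of the next 3 periods.
No-deviation condition: (8−4)(δ+…+δ^3) ≥ 22−8, i.e. δ+…+δ^3 ≥ 7/2.
At δ = 7/9: δ+…+δ^3 = 1.8532 < 3.5000.
So cooperation is not sustainable.

No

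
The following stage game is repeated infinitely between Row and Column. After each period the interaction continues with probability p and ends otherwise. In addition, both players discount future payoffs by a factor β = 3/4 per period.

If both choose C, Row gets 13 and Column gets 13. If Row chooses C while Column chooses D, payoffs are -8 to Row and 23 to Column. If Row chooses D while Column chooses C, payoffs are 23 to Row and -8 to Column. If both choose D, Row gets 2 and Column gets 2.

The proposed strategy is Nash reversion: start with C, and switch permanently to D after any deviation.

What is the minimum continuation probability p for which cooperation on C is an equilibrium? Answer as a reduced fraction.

40/63

With continuation probability p and discount β, the effective per-period discount factor is βp.
Grim-trigger IC: βp ≥ (23−13)/(23−2) = 10/21.
So p ≥ (10/21)/(3/4) = 40/63.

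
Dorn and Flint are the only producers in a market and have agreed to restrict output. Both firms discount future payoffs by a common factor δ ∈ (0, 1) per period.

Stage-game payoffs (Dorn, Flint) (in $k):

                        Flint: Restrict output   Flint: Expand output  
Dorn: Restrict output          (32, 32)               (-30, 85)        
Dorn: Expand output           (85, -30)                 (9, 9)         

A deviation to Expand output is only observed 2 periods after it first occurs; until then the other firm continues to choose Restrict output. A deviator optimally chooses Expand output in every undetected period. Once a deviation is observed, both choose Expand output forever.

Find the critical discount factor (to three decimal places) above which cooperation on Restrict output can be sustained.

0.835

Deviating for the 2 undetected periods gains 85−32 = 53 per period over cooperation, then loses 32−9 = 23 per period forever once punishment starts.
Gain: 53(1 + δ + … + δ^1); loss: 23·δ^2/(1−δ).
No profitable deviation ⇔ 53(1−δ^2) ≤ 23·δ^2, i.e. δ^2 ≥ 53/(53+23) = 53/76.
Hence δ ≥ (53/76)^(1/2) ≈ 0.835.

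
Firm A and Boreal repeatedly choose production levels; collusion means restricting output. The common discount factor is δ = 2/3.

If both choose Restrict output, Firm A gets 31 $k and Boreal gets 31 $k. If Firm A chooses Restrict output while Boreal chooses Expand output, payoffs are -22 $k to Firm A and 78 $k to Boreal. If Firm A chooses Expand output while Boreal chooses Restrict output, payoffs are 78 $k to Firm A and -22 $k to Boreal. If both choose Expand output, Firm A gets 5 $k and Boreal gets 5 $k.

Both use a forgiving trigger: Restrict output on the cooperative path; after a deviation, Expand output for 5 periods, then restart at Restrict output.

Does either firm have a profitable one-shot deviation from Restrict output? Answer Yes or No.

Yes

IC: δ+…+δ^5 ≥ (78−31)/(31−5) = 47/26.
At δ = 2/3: partial sum = 1.7366 < 1.8077. Cooperation not sustainable.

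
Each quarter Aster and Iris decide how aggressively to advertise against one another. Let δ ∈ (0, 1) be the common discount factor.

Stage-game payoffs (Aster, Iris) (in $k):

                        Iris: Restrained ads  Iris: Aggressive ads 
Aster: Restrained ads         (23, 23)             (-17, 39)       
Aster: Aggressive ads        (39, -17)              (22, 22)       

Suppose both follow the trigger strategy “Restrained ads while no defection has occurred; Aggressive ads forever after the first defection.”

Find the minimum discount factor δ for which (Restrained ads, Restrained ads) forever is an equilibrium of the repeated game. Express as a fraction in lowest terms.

16/17

Under grim trigger the critical discount factor is (T−C)/(T−P) with T = 39, C = 23, P = 22.
δ* = (39−23)/(39−22) = 16/17.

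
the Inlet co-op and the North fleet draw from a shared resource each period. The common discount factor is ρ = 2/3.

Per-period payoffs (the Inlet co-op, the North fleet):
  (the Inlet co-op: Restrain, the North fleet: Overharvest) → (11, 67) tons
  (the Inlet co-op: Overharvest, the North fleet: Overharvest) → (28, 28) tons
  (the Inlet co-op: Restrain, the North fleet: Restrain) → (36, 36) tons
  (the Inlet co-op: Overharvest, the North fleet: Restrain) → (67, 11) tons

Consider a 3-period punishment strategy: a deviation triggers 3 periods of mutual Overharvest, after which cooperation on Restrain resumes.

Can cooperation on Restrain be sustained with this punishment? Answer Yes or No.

A one-shot deviation gives 67 now, then 28 for 3 periods, then back to 36.
Gain from deviating: (67−36) today; loss: (36−28) in each of the next 3 periods.
No-deviation condition: (36−28)(ρ+…+ρ^3) ≥ 67−36, i.e. ρ+…+ρ^3 ≥ 31/8.
At ρ = 2/3: ρ+…+ρ^3 = 1.4074 < 3.8750.
So cooperation is not sustainable.

No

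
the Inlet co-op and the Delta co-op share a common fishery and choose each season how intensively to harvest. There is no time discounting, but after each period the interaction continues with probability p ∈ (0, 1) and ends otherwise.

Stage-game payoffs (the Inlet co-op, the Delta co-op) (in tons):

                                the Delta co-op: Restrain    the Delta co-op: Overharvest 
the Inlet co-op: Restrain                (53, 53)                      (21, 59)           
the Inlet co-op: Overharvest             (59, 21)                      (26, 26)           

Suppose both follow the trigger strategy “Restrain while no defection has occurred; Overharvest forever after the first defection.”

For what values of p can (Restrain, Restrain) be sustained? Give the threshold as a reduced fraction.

Expected cooperation value is 53 + p·53 + p²·53 + … = 53/(1−p); deviation gives 59 + p·26/(1−p).
53 ≥ 59(1−p) + 26p ⇒ 33p ≥ 6 ⇒ p ≥ 6/33 = 2/11.

2/11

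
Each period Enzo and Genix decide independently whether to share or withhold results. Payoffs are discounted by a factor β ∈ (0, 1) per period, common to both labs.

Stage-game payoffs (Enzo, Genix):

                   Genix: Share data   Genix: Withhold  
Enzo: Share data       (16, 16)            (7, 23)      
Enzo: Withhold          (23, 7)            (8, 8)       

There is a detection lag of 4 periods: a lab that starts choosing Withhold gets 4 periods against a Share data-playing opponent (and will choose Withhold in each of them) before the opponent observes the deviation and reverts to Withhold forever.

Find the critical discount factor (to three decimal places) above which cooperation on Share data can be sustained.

0.827

A deviator earns 23 for 4 periods, then 8 forever; cooperating earns 16 forever. Multiplying the IC by (1−β):
16 ≥ 23(1−β^4) + 8β^4, so 15·β^4 ≥ 7 and β^4 ≥ 7/15.
β ≥ (7/15)^(1/4) ≈ 0.827.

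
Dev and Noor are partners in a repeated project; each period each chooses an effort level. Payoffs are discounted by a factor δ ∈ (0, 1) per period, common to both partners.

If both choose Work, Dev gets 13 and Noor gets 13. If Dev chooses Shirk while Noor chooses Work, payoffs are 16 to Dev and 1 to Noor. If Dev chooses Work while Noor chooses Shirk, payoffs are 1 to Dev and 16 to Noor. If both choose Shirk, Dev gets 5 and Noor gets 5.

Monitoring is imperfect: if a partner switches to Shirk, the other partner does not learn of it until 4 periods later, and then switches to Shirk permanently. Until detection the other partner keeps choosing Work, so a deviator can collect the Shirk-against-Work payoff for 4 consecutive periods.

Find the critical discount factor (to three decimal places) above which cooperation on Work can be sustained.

0.723

Deviating for the 4 undetected periods gains 16−13 = 3 per period over cooperation, then loses 13−5 = 8 per period forever once punishment starts.
Gain: 3(1 + δ + … + δ^3); loss: 8·δ^4/(1−δ).
No profitable deviation ⇔ 3(1−δ^4) ≤ 8·δ^4, i.e. δ^4 ≥ 3/(3+8) = 3/11.
Hence δ ≥ (3/11)^(1/4) ≈ 0.723.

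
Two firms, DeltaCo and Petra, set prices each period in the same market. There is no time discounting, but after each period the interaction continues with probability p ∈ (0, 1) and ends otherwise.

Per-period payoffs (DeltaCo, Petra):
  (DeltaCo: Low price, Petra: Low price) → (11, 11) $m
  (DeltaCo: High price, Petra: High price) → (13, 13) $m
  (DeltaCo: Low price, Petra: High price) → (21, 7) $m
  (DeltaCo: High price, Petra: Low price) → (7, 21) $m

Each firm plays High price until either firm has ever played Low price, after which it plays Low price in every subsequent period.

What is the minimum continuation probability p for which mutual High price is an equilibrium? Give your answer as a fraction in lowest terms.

Expected cooperation value is 13 + p·13 + p²·13 + … = 13/(1−p); deviation gives 21 + p·11/(1−p).
13 ≥ 21(1−p) + 11p ⇒ 10p ≥ 8 ⇒ p ≥ 8/10 = 4/5.

4/5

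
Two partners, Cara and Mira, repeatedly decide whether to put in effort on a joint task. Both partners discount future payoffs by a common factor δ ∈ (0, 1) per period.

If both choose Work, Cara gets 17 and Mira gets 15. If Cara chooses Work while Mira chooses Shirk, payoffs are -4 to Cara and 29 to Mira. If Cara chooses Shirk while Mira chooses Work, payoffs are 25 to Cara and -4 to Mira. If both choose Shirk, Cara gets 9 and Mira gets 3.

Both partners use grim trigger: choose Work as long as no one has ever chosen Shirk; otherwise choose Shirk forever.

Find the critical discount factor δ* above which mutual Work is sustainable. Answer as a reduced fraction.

7/13

Cara: cooperation gives 17 each period; deviation gives 25 once then 9 forever.
  17/(1−δ) ≥ 25 + 9δ/(1−δ) ⇒ δ ≥ 8/16 = 1/2.
Mira: cooperation gives 15 each period; deviation gives 29 once then 3 forever.
  δ ≥ 14/26 = 7/13.
Both must hold, so the binding constraint is Mira's: δ ≥ 7/13.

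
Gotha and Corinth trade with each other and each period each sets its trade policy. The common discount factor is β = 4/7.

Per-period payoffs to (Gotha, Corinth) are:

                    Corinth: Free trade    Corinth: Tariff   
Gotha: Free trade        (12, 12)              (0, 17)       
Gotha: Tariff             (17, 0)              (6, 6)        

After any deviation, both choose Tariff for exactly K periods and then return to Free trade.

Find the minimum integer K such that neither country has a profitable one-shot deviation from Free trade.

2

IC: β(1−β^K)/(1−β) ≥ (17−12)/(12−6) = 5/6.
With β = 4/7: need 1 − β^K ≥ 5/6·(1−4/7)/(4/7), i.e. β^K ≤ 0.3750.
Since (4/7)^1 = 0.5714 and (4/7)^2 = 0.3265, the smallest such K is 2.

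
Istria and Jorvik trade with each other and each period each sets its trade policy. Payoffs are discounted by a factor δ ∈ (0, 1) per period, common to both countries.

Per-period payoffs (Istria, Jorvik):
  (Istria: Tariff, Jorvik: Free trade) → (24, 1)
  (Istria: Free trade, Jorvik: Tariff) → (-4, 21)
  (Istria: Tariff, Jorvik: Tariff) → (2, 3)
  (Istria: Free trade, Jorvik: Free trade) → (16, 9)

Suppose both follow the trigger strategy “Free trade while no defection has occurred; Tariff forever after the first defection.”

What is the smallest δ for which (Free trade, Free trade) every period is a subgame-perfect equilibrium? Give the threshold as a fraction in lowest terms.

2/3

Istria: cooperation gives 16 each period; deviation gives 24 once then 2 forever.
  16/(1−δ) ≥ 24 + 2δ/(1−δ) ⇒ δ ≥ 8/22 = 4/11.
Jorvik: cooperation gives 9 each period; deviation gives 21 once then 3 forever.
  δ ≥ 12/18 = 2/3.
Both must hold, so the binding constraint is Jorvik's: δ ≥ 2/3.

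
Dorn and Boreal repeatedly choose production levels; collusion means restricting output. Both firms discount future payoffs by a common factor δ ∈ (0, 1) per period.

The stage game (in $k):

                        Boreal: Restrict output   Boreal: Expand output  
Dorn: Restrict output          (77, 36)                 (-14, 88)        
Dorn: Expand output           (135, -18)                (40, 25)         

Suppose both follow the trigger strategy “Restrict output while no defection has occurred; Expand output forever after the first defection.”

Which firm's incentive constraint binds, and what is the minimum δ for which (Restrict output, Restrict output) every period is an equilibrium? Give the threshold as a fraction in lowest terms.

Boreal; δ ≥ 52/63

Dorn's threshold: (135−77)/(135−40) = 58/95.
Boreal's threshold: (88−36)/(88−25) = 52/63.
58/95 < 52/63, so Boreal binds and δ* = 52/63.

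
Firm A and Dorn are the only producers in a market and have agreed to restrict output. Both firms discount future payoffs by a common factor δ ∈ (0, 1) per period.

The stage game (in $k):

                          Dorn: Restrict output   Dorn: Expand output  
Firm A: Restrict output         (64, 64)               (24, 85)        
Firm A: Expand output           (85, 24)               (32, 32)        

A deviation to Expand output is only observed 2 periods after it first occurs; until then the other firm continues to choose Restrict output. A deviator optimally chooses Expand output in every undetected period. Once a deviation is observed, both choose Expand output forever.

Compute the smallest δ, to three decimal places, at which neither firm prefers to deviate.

A deviator earns 85 for 2 periods, then 32 forever; cooperating earns 64 forever. Multiplying the IC by (1−δ):
64 ≥ 85(1−δ^2) + 32δ^2, so 53·δ^2 ≥ 21 and δ^2 ≥ 21/53.
δ ≥ (21/53)^(1/2) ≈ 0.629.

0.629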